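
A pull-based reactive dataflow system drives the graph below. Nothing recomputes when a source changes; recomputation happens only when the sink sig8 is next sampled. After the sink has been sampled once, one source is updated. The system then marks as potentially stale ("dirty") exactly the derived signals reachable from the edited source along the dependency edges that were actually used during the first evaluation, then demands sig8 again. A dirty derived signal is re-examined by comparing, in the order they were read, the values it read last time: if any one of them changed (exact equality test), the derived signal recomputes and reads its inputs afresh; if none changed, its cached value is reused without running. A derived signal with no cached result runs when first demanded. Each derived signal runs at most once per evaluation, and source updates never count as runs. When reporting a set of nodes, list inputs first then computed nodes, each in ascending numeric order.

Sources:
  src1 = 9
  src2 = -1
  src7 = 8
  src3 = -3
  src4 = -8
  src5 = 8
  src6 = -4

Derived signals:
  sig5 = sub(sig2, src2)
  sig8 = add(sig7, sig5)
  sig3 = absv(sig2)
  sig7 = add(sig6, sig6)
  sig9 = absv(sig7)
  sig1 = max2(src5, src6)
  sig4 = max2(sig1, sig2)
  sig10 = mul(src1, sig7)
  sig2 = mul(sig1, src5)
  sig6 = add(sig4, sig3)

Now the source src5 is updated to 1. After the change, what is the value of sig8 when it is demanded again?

New value of sig8: 6.

First evaluation (everything demanded from the output):
  sig1 = max2(8, -4) = 8
  sig2 = mul(8, 8) = 64
  sig3 = absv(64) = 64
  sig4 = max2(8, 64) = 64
  sig5 = sub(64, -1) = 65
  sig6 = add(64, 64) = 128
  sig7 = add(128, 128) = 256
  sig8 = add(256, 65) = 321

Propagation after the edit:
  sig1: runs — src5 8->1; result 1.
  sig2: runs — sig1 8->1; src5 8->1; result 1.
  sig3: runs — sig2 64->1; result 1.
  sig4: runs — sig1 8->1; sig2 64->1; result 1.
  sig5: runs — sig2 64->1; result 2.
  sig6: runs — sig4 64->1; sig3 64->1; result 2.
  sig7: runs — sig6 128->2; sig6 128->2; result 4.
  sig8: runs — sig7 256->4; sig5 65->2; result 6.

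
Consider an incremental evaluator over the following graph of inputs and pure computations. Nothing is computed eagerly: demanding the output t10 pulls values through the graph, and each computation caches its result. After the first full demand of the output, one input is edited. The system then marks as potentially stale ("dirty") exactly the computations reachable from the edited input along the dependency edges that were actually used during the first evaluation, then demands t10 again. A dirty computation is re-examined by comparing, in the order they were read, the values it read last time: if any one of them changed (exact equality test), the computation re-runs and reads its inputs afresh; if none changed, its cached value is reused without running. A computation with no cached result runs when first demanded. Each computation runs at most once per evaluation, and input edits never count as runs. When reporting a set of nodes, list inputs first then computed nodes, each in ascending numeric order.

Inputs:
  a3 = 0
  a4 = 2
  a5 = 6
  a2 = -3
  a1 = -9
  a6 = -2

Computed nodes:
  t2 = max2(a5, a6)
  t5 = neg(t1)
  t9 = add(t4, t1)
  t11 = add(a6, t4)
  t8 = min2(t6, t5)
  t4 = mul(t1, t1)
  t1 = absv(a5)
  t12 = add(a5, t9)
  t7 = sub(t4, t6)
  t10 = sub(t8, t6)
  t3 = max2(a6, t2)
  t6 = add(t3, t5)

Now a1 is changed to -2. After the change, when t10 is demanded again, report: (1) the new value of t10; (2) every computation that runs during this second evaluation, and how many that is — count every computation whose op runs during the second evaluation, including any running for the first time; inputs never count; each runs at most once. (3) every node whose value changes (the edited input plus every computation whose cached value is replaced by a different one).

t10 now evaluates to -6.
Run set: none (0 run).
Changed values: a1.
The important point: nothing the output needs ever reads a1, so the edit is invisible to it.

Initial pass — values computed on the first demand:
  t1 = absv(6) = 6
  t2 = max2(6, -2) = 6
  t3 = max2(-2, 6) = 6
  t5 = neg(6) = -6
  t6 = add(6, -6) = 0
  t8 = min2(0, -6) = -6
  t10 = sub(-6, 0) = -6

Second demand — change propagation:
  no demanded computation ever read a1, so the edit dirties nothing and nothing runs.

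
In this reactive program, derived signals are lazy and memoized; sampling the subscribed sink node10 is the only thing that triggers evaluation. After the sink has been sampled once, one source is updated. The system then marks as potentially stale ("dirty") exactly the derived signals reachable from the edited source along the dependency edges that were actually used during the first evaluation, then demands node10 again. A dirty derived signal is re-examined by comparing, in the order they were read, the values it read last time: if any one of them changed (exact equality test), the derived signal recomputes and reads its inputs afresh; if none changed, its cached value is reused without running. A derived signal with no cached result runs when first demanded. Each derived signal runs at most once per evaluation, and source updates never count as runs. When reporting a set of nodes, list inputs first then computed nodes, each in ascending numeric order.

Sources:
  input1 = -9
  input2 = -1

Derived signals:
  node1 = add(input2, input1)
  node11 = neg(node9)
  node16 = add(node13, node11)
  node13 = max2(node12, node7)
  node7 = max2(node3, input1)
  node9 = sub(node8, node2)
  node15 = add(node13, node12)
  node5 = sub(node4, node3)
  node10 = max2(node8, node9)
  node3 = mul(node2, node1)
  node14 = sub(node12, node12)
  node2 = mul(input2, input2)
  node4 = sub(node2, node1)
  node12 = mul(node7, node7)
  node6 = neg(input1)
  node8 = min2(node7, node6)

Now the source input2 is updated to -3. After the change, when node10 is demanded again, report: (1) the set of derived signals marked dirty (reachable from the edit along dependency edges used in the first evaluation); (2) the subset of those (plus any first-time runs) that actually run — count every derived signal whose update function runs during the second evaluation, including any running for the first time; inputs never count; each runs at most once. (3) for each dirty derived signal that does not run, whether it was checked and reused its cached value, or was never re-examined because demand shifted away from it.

First demand of the output computes:
  node1 = add(-1, -9) = -10
  node2 = mul(-1, -1) = 1
  node3 = mul(1, -10) = -10
  node6 = neg(-9) = 9
  node7 = max2(-10, -9) = -9
  node8 = min2(-9, 9) = -9
  node9 = sub(-9, 1) = -10
  node10 = max2(-9, -10) = -9

After the edit, cleaning proceeds:
  node1: a read changed (input2 -1->-3) — executes, giving -12.
  node2: a read changed (input2 -1->-3; input2 -1->-3) — executes, giving 9.
  node3: a read changed (node2 1->9; node1 -10->-12) — executes, giving -108.
  node7: a read changed (node3 -10->-108) — executes, giving -9 — identical to its old value.
  node8: dirty, but its reads are unchanged (node7 unchanged, node6 unchanged); cached -9 stands.
  node9: a read changed (node2 1->9) — executes, giving -18.
  node10: a read changed (node9 -10->-18) — executes, giving -9 — identical to its old value.

Note where the cutoff bites: node8 is checked, finds nothing changed, and keeps its cache.

The edit dirties: node1, node2, node3, node7, node8, node9, node10.
6 derived signals run: node1, node2, node3, node7, node9, node10.
Cache hits after checking: node8.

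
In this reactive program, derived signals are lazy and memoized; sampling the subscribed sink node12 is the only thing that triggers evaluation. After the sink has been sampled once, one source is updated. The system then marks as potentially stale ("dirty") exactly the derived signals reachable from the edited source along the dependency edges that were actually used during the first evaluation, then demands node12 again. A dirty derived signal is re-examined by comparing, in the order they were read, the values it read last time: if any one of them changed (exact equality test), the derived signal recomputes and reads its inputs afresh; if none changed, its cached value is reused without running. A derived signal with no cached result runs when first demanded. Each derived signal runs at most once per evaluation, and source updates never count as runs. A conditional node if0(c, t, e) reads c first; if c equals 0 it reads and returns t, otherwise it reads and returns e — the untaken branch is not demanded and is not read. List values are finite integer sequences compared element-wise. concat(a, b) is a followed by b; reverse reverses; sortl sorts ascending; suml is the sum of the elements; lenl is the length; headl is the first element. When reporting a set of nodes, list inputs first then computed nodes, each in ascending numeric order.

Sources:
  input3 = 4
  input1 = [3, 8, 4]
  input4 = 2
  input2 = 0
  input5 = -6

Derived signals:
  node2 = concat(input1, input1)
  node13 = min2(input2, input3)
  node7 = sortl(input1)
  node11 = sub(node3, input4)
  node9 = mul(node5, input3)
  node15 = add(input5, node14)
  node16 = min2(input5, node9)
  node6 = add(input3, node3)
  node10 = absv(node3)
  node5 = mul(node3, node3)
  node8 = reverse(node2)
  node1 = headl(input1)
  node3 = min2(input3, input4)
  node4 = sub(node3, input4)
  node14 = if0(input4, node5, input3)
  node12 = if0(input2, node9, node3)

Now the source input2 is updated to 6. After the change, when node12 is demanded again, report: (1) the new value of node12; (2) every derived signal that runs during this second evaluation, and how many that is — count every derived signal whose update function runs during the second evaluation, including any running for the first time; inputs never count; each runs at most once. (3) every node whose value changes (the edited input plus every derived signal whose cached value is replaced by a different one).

First demand of the output computes:
  node3 = min2(4, 2) = 2
  node5 = mul(2, 2) = 4
  node9 = mul(4, 4) = 16
  node12 = if0(input2=0 -> then branch node9) = 16

After the edit, cleaning proceeds:
  node12: a read changed (input2 0->6) — executes, giving 2.

Demanding node12 again yields 2.
1 derived signals run: node12.
The nodes whose values change: input2, node12.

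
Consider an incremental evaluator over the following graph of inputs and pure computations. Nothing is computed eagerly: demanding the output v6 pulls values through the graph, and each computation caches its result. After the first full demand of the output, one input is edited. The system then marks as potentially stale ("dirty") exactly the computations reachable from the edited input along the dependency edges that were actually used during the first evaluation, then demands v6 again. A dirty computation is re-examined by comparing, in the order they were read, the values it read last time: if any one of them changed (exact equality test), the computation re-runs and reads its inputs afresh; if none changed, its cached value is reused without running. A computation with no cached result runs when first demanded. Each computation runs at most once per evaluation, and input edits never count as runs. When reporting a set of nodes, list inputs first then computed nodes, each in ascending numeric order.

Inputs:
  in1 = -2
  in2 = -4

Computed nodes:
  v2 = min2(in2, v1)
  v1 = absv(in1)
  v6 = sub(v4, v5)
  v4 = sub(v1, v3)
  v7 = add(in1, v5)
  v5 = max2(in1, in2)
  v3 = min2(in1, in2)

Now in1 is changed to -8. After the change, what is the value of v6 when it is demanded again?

Initial pass — values computed on the first demand:
  v1 = absv(-2) = 2
  v3 = min2(-2, -4) = -4
  v4 = sub(2, -4) = 6
  v5 = max2(-2, -4) = -2
  v6 = sub(6, -2) = 8

Second demand — change propagation:
  v1: re-runs because in1 -2->-8; new result 8.
  v3: re-runs because in1 -2->-8; new result -8.
  v4: re-runs because v1 2->8; v3 -4->-8; new result 16.
  v5: re-runs because in1 -2->-8; new result -4.
  v6: re-runs because v4 6->16; v5 -2->-4; new result 20.

v6 now evaluates to 20.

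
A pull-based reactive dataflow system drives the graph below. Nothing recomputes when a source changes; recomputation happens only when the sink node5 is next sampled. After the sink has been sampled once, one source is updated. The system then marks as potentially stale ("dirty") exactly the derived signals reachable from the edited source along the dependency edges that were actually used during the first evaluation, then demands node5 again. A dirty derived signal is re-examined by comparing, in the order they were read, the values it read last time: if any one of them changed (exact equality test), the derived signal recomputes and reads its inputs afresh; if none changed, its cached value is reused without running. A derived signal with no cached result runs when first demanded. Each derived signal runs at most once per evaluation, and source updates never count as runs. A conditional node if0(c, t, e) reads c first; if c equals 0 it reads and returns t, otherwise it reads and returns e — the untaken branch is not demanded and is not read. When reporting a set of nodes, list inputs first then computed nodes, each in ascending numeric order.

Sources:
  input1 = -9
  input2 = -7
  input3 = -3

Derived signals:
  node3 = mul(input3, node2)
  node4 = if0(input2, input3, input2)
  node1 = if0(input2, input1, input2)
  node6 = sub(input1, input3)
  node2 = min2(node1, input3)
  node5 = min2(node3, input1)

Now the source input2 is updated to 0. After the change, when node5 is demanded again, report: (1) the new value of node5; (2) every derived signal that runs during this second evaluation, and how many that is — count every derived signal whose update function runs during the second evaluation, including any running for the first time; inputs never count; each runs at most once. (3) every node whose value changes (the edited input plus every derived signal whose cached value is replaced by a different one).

First evaluation (everything demanded from the output):
  node1 = if0(input2=-7 -> else branch input2) = -7
  node2 = min2(-7, -3) = -7
  node3 = mul(-3, -7) = 21
  node5 = min2(21, -9) = -9

Propagation after the edit:
  node1: runs — input2 -7->0; input2 -7->0; result -9.
  node2: runs — node1 -7->-9; result -9.
  node3: runs — node2 -7->-9; result 27.
  node5: runs — node3 21->27; result -9 (same value as before).

New value of node5: -9.
Derived signals that run: node1, node2, node3, node5 — 4 in total.
Values that change: input2, node1, node2, node3.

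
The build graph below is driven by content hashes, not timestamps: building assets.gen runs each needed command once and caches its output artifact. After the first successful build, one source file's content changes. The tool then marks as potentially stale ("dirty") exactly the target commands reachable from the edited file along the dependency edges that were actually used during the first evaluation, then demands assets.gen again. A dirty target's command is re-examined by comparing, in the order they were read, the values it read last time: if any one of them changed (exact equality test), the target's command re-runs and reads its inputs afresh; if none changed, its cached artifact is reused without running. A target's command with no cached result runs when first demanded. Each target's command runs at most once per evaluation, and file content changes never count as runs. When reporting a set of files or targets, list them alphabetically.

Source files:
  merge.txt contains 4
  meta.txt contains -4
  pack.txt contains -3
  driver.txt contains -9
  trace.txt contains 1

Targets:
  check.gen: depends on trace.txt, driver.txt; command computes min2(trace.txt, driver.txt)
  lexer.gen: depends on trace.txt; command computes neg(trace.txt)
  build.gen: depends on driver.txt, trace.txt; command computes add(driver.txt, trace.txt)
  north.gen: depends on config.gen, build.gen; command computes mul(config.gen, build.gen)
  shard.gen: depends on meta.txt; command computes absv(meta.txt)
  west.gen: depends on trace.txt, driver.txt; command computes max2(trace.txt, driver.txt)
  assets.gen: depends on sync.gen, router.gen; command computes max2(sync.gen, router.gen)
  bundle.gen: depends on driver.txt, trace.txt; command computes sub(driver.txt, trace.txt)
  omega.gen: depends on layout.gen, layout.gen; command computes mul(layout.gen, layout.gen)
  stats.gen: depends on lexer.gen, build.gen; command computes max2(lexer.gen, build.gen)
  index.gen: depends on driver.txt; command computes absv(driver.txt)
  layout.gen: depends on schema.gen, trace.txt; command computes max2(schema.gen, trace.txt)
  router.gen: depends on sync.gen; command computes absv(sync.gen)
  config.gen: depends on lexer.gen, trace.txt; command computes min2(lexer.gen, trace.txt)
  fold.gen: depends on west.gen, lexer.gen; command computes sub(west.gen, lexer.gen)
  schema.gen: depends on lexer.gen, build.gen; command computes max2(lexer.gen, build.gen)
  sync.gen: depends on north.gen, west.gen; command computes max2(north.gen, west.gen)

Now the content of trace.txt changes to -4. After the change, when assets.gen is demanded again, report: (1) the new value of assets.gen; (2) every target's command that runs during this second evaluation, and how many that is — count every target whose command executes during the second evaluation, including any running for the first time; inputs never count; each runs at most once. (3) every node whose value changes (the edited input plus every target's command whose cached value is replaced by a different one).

assets.gen now evaluates to 52.
Run set: assets.gen, build.gen, config.gen, lexer.gen, north.gen, router.gen, sync.gen, west.gen (8 run).
Changed values: assets.gen, build.gen, config.gen, lexer.gen, north.gen, router.gen, sync.gen, trace.txt, west.gen.

Initial pass — values computed on the first demand:
  build.gen = add(-9, 1) = -8
  lexer.gen = neg(1) = -1
  config.gen = min2(-1, 1) = -1
  north.gen = mul(-1, -8) = 8
  west.gen = max2(1, -9) = 1
  sync.gen = max2(8, 1) = 8
  router.gen = absv(8) = 8
  assets.gen = max2(8, 8) = 8

Second demand — change propagation:
  build.gen: re-runs because trace.txt 1->-4; new result -13.
  lexer.gen: re-runs because trace.txt 1->-4; new result 4.
  config.gen: re-runs because lexer.gen -1->4; trace.txt 1->-4; new result -4.
  north.gen: re-runs because config.gen -1->-4; build.gen -8->-13; new result 52.
  west.gen: re-runs because trace.txt 1->-4; new result -4.
  sync.gen: re-runs because north.gen 8->52; west.gen 1->-4; new result 52.
  router.gen: re-runs because sync.gen 8->52; new result 52.
  assets.gen: re-runs because sync.gen 8->52; router.gen 8->52; new result 52.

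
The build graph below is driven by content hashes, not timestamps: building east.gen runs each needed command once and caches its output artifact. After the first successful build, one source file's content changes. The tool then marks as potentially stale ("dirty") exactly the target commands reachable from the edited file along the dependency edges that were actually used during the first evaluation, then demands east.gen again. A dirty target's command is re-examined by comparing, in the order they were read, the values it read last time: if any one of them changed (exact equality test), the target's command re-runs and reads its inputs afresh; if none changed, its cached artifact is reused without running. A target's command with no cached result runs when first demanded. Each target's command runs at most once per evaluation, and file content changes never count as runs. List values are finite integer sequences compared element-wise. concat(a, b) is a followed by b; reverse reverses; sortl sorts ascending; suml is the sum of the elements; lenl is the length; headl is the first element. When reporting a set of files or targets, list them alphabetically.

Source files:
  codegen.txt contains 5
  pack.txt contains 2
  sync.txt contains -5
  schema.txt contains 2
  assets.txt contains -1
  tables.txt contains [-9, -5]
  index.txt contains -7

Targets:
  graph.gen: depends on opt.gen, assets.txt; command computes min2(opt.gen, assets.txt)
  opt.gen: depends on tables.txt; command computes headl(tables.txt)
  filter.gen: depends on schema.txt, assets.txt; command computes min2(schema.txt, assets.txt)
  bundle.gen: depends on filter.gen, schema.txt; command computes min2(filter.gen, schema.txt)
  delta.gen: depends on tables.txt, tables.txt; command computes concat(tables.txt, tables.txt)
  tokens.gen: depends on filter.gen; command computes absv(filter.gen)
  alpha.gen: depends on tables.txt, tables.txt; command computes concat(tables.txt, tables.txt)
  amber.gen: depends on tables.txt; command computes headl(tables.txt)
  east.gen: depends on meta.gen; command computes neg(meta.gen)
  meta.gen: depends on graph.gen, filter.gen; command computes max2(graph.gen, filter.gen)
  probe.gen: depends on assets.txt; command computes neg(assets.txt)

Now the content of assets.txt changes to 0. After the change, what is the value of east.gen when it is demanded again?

east.gen now evaluates to 0.

Initial pass — values computed on the first demand:
  filter.gen = min2(2, -1) = -1
  opt.gen = headl([-9, -5]) = -9
  graph.gen = min2(-9, -1) = -9
  meta.gen = max2(-9, -1) = -1
  east.gen = neg(-1) = 1

Second demand — change propagation:
  filter.gen: re-runs because assets.txt -1->0; new result 0.
  graph.gen: re-runs because assets.txt -1->0; new result -9 (unchanged).
  meta.gen: re-runs because filter.gen -1->0; new result 0.
  east.gen: re-runs because meta.gen -1->0; new result 0.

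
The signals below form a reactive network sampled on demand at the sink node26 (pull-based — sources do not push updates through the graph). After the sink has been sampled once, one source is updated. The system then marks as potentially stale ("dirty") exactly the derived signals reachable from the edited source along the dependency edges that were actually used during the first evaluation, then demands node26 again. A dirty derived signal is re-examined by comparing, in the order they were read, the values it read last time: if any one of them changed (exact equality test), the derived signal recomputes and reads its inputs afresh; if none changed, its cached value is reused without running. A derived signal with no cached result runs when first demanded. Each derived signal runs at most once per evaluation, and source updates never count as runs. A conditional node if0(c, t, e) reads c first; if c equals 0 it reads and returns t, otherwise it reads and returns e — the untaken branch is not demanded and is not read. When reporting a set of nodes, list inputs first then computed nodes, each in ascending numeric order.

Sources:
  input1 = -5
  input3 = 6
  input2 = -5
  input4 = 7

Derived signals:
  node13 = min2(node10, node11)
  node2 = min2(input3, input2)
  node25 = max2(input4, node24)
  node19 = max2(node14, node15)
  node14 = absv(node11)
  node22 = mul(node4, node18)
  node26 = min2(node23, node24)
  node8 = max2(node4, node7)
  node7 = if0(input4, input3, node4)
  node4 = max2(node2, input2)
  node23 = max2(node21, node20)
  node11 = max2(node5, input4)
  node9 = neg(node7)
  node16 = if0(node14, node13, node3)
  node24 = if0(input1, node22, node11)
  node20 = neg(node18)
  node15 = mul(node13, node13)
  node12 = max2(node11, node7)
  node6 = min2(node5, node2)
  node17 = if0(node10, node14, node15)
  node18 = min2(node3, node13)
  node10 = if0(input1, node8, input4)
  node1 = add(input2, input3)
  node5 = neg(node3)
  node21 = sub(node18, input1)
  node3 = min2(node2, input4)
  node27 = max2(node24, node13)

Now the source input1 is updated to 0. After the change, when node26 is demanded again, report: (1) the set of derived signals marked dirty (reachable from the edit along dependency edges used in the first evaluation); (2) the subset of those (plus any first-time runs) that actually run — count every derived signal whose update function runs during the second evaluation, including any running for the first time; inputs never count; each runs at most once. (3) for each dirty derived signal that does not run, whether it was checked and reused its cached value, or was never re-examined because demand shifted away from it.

Dirty set: node10, node13, node18, node20, node21, node23, node24, node26.
Run set: node4, node7, node8, node10, node13, node18, node21, node22, node23, node24, node26 (11 run).
Re-examined without running (cache reused): node20.
The important point: the flipped condition pulls in fresh nodes; node4, node7, node8, node22 run for the first time.

Initial pass — values computed on the first demand:
  node2 = min2(6, -5) = -5
  node3 = min2(-5, 7) = -5
  node5 = neg(-5) = 5
  node10 = if0(input1=-5 -> else branch input4) = 7
  node11 = max2(5, 7) = 7
  node13 = min2(7, 7) = 7
  node18 = min2(-5, 7) = -5
  node20 = neg(-5) = 5
  node21 = sub(-5, -5) = 0
  node23 = max2(0, 5) = 5
  node24 = if0(input1=-5 -> else branch node11) = 7
  node26 = min2(5, 7) = 5

Second demand — change propagation:
  node4: newly demanded (no cache) — executes and yields -5.
  node7: newly demanded (no cache) — executes and yields -5.
  node8: newly demanded (no cache) — executes and yields -5.
  node10: re-runs because input1 -5->0; new result -5.
  node13: re-runs because node10 7->-5; new result -5.
  node18: re-runs because node13 7->-5; new result -5 (unchanged).
  node20: re-examined; everything it read last time is the same (node18 unchanged) — cache 5 kept, no run.
  node21: re-runs because input1 -5->0; new result -5.
  node22: newly demanded (no cache) — executes and yields 25.
  node23: re-runs because node21 0->-5; new result 5 (unchanged).
  node24: re-runs because input1 -5->0; new result 25.
  node26: re-runs because node24 7->25; new result 5 (unchanged).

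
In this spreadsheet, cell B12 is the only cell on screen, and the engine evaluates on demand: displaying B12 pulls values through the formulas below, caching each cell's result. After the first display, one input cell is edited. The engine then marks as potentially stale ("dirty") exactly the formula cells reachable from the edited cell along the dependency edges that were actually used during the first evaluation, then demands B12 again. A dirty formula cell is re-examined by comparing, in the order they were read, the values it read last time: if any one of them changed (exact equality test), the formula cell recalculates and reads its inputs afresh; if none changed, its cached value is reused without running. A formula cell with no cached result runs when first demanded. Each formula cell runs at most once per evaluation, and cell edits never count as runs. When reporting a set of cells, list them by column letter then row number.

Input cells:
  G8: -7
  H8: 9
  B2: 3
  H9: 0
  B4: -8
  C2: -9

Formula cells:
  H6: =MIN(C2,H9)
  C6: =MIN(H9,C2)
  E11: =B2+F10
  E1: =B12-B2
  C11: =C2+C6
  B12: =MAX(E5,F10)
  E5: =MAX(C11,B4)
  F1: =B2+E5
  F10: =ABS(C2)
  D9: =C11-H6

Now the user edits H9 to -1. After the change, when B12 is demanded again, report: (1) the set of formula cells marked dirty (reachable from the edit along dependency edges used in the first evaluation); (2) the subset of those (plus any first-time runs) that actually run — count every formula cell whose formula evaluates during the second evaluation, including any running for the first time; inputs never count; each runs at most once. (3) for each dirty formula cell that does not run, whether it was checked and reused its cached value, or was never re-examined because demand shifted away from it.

Dirty set: B12, C6, C11, E5.
Run set: C6 (1 run).
Re-examined without running (cache reused): B12, C11, E5.
The important point: C6 recomputes to an identical value, and the output ends up unchanged.

Initial pass — values computed on the first demand:
  C6 = MIN(0, -9) = -9
  C11 = -9 + -9 = -18
  E5 = MAX(-18, -8) = -8
  F10 = ABS(-9) = 9
  B12 = MAX(-8, 9) = 9

Second demand — change propagation:
  C6: re-runs because H9 0->-1; new result -9 (unchanged).
  C11: re-examined; everything it read last time is the same (C2 unchanged, C6 unchanged) — cache -18 kept, no run.
  E5: re-examined; everything it read last time is the same (C11 unchanged, B4 unchanged) — cache -8 kept, no run.
  B12: re-examined; everything it read last time is the same (E5 unchanged, F10 unchanged) — cache 9 kept, no run.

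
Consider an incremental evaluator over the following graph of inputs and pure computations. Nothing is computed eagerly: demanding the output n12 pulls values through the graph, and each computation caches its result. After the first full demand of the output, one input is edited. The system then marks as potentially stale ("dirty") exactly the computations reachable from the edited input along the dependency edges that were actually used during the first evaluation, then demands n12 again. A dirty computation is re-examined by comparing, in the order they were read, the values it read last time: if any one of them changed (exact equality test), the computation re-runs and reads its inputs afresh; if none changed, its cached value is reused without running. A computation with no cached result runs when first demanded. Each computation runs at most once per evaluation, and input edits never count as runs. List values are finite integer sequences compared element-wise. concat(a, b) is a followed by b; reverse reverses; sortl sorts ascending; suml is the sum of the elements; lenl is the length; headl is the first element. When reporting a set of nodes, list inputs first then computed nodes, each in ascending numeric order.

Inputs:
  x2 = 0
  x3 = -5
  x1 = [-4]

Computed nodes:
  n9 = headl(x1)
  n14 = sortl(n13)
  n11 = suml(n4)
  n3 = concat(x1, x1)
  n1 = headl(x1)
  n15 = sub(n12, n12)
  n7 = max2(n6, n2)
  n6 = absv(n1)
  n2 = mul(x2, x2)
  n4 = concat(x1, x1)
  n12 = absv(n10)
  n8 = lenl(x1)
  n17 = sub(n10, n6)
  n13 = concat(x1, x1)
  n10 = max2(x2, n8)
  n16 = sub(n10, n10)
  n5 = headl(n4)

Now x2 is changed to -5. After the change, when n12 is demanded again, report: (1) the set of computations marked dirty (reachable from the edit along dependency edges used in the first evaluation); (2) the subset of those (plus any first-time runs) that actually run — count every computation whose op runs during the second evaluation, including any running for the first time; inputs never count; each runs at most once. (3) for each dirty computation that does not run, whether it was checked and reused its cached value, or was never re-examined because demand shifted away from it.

Initial pass — values computed on the first demand:
  n8 = lenl([-4]) = 1
  n10 = max2(0, 1) = 1
  n12 = absv(1) = 1

Second demand — change propagation:
  n10: re-runs because x2 0->-5; new result 1 (unchanged).
  n12: re-examined; everything it read last time is the same (n10 unchanged) — cache 1 kept, no run.

The important point: n10 recomputes to an identical value, and the output ends up unchanged.

Dirty set: n10, n12.
Run set: n10 (1 run).
Re-examined without running (cache reused): n12.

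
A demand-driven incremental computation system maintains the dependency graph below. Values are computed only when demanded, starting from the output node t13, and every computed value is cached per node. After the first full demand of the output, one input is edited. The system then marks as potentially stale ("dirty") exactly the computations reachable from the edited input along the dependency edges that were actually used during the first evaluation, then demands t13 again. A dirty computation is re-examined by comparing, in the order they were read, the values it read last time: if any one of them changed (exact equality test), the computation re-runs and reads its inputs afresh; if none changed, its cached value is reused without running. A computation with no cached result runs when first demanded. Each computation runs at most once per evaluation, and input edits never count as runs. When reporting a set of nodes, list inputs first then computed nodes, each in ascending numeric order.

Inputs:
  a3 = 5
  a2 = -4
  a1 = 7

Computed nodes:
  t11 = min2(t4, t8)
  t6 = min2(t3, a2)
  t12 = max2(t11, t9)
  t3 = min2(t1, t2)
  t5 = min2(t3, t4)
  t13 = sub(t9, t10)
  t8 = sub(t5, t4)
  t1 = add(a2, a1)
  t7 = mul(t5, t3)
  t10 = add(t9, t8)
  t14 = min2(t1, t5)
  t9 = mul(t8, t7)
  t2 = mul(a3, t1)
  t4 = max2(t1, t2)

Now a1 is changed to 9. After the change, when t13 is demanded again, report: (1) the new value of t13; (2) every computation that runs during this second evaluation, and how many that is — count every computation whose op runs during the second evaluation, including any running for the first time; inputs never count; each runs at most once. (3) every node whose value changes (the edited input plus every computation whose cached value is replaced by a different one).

New value of t13: 20.
Computations that run: t1, t2, t3, t4, t5, t7, t8, t9, t10, t13 — 10 in total.
Values that change: a1, t1, t2, t3, t4, t5, t7, t8, t9, t10, t13.

First evaluation (everything demanded from the output):
  t1 = add(-4, 7) = 3
  t2 = mul(5, 3) = 15
  t3 = min2(3, 15) = 3
  t4 = max2(3, 15) = 15
  t5 = min2(3, 15) = 3
  t7 = mul(3, 3) = 9
  t8 = sub(3, 15) = -12
  t9 = mul(-12, 9) = -108
  t10 = add(-108, -12) = -120
  t13 = sub(-108, -120) = 12

Propagation after the edit:
  t1: runs — a1 7->9; result 5.
  t2: runs — t1 3->5; result 25.
  t3: runs — t1 3->5; t2 15->25; result 5.
  t4: runs — t1 3->5; t2 15->25; result 25.
  t5: runs — t3 3->5; t4 15->25; result 5.
  t7: runs — t5 3->5; t3 3->5; result 25.
  t8: runs — t5 3->5; t4 15->25; result -20.
  t9: runs — t8 -12->-20; t7 9->25; result -500.
  t10: runs — t9 -108->-500; t8 -12->-20; result -520.
  t13: runs — t9 -108->-500; t10 -120->-520; result 20.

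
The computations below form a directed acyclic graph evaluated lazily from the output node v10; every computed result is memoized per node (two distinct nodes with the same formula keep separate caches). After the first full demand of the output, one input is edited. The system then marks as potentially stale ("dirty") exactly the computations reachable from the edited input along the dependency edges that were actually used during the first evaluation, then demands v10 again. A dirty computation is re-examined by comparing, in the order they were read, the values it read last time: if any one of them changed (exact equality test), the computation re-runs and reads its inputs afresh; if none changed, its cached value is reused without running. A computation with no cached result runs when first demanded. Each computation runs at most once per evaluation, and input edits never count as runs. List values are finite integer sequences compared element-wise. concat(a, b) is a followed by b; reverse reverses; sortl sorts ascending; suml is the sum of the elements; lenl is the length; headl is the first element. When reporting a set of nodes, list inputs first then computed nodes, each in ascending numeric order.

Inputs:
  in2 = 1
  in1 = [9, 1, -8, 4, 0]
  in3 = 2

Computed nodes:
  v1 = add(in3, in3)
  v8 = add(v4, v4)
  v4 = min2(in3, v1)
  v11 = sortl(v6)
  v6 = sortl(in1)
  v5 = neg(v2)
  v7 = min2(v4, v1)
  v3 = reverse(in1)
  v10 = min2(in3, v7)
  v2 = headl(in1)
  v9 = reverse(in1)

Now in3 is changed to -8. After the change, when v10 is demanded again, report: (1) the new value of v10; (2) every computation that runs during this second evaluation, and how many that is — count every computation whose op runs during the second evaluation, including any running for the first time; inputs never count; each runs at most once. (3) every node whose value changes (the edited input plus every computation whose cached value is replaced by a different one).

First demand of the output computes:
  v1 = add(2, 2) = 4
  v4 = min2(2, 4) = 2
  v7 = min2(2, 4) = 2
  v10 = min2(2, 2) = 2

After the edit, cleaning proceeds:
  v1: a read changed (in3 2->-8; in3 2->-8) — executes, giving -16.
  v4: a read changed (in3 2->-8; v1 4->-16) — executes, giving -16.
  v7: a read changed (v4 2->-16; v1 4->-16) — executes, giving -16.
  v10: a read changed (in3 2->-8; v7 2->-16) — executes, giving -16.

Demanding v10 again yields -16.
4 computations run: v1, v4, v7, v10.
The nodes whose values change: in3, v1, v4, v7, v10.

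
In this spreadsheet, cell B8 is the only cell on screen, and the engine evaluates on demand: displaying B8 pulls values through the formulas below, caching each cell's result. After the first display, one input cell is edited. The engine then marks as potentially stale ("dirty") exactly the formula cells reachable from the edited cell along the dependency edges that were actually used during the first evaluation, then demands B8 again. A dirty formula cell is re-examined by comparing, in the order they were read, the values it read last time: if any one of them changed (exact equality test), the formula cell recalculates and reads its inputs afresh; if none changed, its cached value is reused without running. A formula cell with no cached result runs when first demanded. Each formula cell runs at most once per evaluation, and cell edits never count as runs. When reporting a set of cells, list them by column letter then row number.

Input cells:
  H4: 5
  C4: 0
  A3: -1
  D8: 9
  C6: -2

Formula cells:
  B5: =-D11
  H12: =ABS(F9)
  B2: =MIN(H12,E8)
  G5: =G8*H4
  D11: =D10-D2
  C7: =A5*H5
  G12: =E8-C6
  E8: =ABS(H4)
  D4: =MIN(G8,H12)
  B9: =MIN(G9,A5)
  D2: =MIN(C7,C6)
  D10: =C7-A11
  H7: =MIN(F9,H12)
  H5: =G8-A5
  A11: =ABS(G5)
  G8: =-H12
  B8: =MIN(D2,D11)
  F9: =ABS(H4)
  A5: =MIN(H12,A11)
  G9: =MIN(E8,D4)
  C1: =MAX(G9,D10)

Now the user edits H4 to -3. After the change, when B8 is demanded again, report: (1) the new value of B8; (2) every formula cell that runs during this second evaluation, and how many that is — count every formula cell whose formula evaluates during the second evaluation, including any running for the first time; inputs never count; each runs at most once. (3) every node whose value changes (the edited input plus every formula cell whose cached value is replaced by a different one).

B8 now evaluates to -18.
Run set: A5, A11, B8, C7, D2, D10, D11, F9, G5, G8, H5, H12 (12 run).
Changed values: A5, A11, B8, C7, D2, D10, D11, F9, G5, G8, H4, H5, H12.

Initial pass — values computed on the first demand:
  F9 = ABS(5) = 5
  H12 = ABS(5) = 5
  G8 = -(5) = -5
  G5 = -5 * 5 = -25
  A11 = ABS(-25) = 25
  A5 = MIN(5, 25) = 5
  H5 = -5 - 5 = -10
  C7 = 5 * -10 = -50
  D2 = MIN(-50, -2) = -50
  D10 = -50 - 25 = -75
  D11 = -75 - -50 = -25
  B8 = MIN(-50, -25) = -50

Second demand — change propagation:
  F9: re-runs because H4 5->-3; new result 3.
  H12: re-runs because F9 5->3; new result 3.
  G8: re-runs because H12 5->3; new result -3.
  G5: re-runs because G8 -5->-3; H4 5->-3; new result 9.
  A11: re-runs because G5 -25->9; new result 9.
  A5: re-runs because H12 5->3; A11 25->9; new result 3.
  H5: re-runs because G8 -5->-3; A5 5->3; new result -6.
  C7: re-runs because A5 5->3; H5 -10->-6; new result -18.
  D2: re-runs because C7 -50->-18; new result -18.
  D10: re-runs because C7 -50->-18; A11 25->9; new result -27.
  D11: re-runs because D10 -75->-27; D2 -50->-18; new result -9.
  B8: re-runs because D2 -50->-18; D11 -25->-9; new result -18.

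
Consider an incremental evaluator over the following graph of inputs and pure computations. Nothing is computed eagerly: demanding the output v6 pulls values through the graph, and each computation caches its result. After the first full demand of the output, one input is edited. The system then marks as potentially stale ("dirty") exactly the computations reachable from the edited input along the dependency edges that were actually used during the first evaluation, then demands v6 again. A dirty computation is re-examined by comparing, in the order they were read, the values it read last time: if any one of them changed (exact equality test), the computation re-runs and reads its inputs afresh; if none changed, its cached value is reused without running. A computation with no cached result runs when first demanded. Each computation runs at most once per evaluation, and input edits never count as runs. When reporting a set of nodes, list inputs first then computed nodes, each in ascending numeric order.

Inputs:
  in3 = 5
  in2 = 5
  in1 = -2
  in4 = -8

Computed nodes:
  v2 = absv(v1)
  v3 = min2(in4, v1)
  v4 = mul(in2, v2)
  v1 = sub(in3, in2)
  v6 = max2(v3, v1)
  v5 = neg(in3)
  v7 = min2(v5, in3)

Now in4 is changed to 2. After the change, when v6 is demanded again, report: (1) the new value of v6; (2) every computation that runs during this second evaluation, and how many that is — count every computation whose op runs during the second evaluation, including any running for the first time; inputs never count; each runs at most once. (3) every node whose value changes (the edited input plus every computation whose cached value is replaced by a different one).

Initial pass — values computed on the first demand:
  v1 = sub(5, 5) = 0
  v3 = min2(-8, 0) = -8
  v6 = max2(-8, 0) = 0

Second demand — change propagation:
  v3: re-runs because in4 -8->2; new result 0.
  v6: re-runs because v3 -8->0; new result 0 (unchanged).

v6 now evaluates to 0.
Run set: v3, v6 (2 run).
Changed values: in4, v3.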